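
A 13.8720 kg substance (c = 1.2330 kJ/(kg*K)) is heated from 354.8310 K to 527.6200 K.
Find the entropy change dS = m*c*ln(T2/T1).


T2/T1 = 1.4870
ln(T2/T1) = 0.3967
dS = 13.8720 * 1.2330 * 0.3967 = 6.7858 kJ/K

6.7858 kJ/K


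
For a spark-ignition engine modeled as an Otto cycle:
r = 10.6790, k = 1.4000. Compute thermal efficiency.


r^(k-1) = 2.5788
eta = 1 - 1/2.5788 = 0.6122 = 61.2218%

61.2218%


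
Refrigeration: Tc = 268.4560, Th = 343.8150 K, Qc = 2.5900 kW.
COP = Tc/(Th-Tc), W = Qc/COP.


COP = 268.4560 / 75.3590 = 3.5624
W = 2.5900 / 3.5624 = 0.7270 kW

COP = 3.5624, W = 0.7270 kW


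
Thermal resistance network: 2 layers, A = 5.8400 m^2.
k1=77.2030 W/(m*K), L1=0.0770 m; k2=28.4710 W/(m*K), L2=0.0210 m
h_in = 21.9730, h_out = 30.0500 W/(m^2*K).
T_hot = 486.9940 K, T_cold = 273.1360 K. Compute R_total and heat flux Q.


R_conv_in = 1/(21.9730*5.8400) = 0.0078
R_1 = 0.0770/(77.2030*5.8400) = 0.0002
R_2 = 0.0210/(28.4710*5.8400) = 0.0001
R_conv_out = 1/(30.0500*5.8400) = 0.0057
R_total = 0.0138 K/W
Q = 213.8580 / 0.0138 = 15510.1910 W

R_total = 0.0138 K/W, Q = 15510.1910 W


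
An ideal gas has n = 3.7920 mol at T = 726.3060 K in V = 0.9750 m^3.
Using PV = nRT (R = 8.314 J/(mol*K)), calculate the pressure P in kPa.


P = nRT/V = 3.7920 * 8.314 * 726.3060 / 0.9750
= 22898.0227 / 0.9750 = 23485.1514 Pa = 23.4852 kPa

23.4852 kPa


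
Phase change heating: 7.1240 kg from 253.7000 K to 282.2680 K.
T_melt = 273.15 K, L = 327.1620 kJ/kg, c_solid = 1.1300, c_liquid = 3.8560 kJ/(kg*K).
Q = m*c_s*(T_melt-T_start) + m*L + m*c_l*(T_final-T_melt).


Q1 (sensible, solid) = 7.1240 * 1.1300 * 19.4500 = 156.5748 kJ
Q2 (latent) = 7.1240 * 327.1620 = 2330.7021 kJ
Q3 (sensible, liquid) = 7.1240 * 3.8560 * 9.1180 = 250.4728 kJ
Q_total = 2737.7497 kJ

2737.7497 kJ


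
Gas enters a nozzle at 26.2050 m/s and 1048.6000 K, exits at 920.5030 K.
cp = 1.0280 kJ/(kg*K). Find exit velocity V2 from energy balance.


dT = 128.0970 K
2*cp*1000*dT = 263367.4320
V1^2 = 686.7020
V2 = sqrt(264054.1340) = 513.8620 m/s

513.8620 m/s


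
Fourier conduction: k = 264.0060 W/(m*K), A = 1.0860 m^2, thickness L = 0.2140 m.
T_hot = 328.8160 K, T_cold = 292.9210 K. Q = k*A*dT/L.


dT = 35.8950 K
Q = 264.0060 * 1.0860 * 35.8950 / 0.2140 = 48090.9999 W

48090.9999 W


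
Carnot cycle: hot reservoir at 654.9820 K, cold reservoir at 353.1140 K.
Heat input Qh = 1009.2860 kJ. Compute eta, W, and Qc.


eta = 1 - 353.1140/654.9820 = 0.4609
W = 0.4609 * 1009.2860 = 465.1596 kJ
Qc = 1009.2860 - 465.1596 = 544.1264 kJ

eta = 46.0880%, W = 465.1596 kJ, Qc = 544.1264 kJ


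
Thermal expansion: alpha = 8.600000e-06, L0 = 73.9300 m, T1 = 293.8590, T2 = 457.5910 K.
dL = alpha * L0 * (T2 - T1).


dT = 163.7320 K
dL = 8.600000e-06 * 73.9300 * 163.7320 = 0.104100 m
L_final = 74.034100 m

dL = 0.104100 m


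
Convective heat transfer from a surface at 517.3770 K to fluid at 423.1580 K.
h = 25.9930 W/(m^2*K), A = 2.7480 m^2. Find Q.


dT = 94.2190 K
Q = 25.9930 * 2.7480 * 94.2190 = 6729.9467 W

6729.9467 W


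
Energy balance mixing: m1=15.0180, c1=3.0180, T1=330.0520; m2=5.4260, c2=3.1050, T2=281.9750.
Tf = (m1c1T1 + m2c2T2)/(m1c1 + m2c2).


num = 19710.0225
den = 62.1721
Tf = 317.0238 K

317.0238 K


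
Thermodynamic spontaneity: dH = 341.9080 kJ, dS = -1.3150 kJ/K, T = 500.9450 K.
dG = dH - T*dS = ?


T*dS = 500.9450 * -1.3150 = -658.7427 kJ
dG = 341.9080 + 658.7427 = 1000.6507 kJ (non-spontaneous)

dG = 1000.6507 kJ, non-spontaneous


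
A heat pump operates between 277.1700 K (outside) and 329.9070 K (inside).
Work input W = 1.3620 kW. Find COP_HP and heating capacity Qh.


COP = 329.9070 / 52.7370 = 6.2557
Qh = 6.2557 * 1.3620 = 8.5203 kW

COP = 6.2557, Qh = 8.5203 kW


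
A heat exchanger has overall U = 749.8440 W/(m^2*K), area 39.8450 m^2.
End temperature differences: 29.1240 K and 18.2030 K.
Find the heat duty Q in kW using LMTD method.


LMTD = 23.2373 K
Q = 749.8440 * 39.8450 * 23.2373 = 694274.6844 W = 694.2747 kW

694.2747 kW


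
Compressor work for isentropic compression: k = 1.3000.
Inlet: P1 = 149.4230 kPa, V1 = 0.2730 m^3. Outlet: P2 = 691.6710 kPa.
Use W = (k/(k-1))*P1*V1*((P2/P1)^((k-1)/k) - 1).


(k-1)/k = 0.2308
(P2/P1)^exp = 1.4242
W = 4.3333 * 149.4230 * 0.2730 * (1.4242 - 1) = 74.9858 kJ

74.9858 kJ


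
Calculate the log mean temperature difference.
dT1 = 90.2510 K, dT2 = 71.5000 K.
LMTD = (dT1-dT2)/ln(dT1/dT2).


dT1/dT2 = 1.2623
ln(dT1/dT2) = 0.2329
LMTD = 18.7510 / 0.2329 = 80.5119 K

80.5119 K


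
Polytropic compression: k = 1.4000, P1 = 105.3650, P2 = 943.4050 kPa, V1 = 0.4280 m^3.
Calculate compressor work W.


(k-1)/k = 0.2857
(P2/P1)^exp = 1.8707
W = 3.5000 * 105.3650 * 0.4280 * (1.8707 - 1) = 137.4260 kJ

137.4260 kJ


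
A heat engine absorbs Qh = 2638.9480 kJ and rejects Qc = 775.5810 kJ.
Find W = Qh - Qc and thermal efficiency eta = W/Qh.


W = 2638.9480 - 775.5810 = 1863.3670 kJ
eta = 1863.3670 / 2638.9480 = 0.7061 = 70.6102%

W = 1863.3670 kJ, eta = 70.6102%


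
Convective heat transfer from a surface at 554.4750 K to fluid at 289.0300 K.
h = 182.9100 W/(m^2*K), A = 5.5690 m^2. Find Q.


dT = 265.4450 K
Q = 182.9100 * 5.5690 * 265.4450 = 270389.1228 W

270389.1228 W


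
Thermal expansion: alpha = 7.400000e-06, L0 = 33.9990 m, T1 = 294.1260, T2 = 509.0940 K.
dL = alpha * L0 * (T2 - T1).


dT = 214.9680 K
dL = 7.400000e-06 * 33.9990 * 214.9680 = 0.054084 m
L_final = 34.053084 m

dL = 0.054084 m


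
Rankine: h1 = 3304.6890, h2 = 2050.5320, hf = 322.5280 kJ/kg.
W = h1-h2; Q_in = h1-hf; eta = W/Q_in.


W = 1254.1570 kJ/kg
Q_in = 2982.1610 kJ/kg
eta = 0.4206 = 42.0553%

eta = 42.0553%


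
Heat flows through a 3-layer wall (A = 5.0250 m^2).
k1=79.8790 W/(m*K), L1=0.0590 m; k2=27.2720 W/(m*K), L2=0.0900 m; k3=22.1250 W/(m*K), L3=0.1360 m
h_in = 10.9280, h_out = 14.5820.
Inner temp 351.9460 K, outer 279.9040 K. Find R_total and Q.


R_conv_in = 1/(10.9280*5.0250) = 0.0182
R_1 = 0.0590/(79.8790*5.0250) = 0.0001
R_2 = 0.0900/(27.2720*5.0250) = 0.0007
R_3 = 0.1360/(22.1250*5.0250) = 0.0012
R_conv_out = 1/(14.5820*5.0250) = 0.0136
R_total = 0.0339 K/W
Q = 72.0420 / 0.0339 = 2126.0832 W

R_total = 0.0339 K/W, Q = 2126.0832 W


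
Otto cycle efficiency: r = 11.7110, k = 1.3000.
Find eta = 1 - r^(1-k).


r^(k-1) = 2.0921
eta = 1 - 1/2.0921 = 0.5220 = 52.2007%

52.2007%


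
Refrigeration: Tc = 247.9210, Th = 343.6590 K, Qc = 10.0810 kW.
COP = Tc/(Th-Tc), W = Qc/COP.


COP = 247.9210 / 95.7380 = 2.5896
W = 10.0810 / 2.5896 = 3.8929 kW

COP = 2.5896, W = 3.8929 kW


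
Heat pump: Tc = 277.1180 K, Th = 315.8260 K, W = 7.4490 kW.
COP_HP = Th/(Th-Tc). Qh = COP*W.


COP = 315.8260 / 38.7080 = 8.1592
Qh = 8.1592 * 7.4490 = 60.7778 kW

COP = 8.1592, Qh = 60.7778 kW


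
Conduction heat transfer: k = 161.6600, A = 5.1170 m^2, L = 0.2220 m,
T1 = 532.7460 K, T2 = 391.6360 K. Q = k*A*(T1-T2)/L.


dT = 141.1100 K
Q = 161.6600 * 5.1170 * 141.1100 / 0.2220 = 525802.6963 W

525802.6963 W


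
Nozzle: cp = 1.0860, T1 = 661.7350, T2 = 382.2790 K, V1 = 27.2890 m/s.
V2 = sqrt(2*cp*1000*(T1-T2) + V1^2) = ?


dT = 279.4560 K
2*cp*1000*dT = 606978.4320
V1^2 = 744.6895
V2 = sqrt(607723.1215) = 779.5660 m/s

779.5660 m/s


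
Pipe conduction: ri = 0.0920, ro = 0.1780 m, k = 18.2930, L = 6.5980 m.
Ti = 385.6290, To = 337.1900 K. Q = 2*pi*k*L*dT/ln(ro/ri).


dT = 48.4390 K
ln(ro/ri) = 0.6600
Q = 2*pi*18.2930*6.5980*48.4390 / 0.6600 = 55658.5201 W

55658.5201 W


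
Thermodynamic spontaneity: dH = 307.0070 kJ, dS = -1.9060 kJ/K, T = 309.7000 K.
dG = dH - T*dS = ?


T*dS = 309.7000 * -1.9060 = -590.2882 kJ
dG = 307.0070 + 590.2882 = 897.2952 kJ (non-spontaneous)

dG = 897.2952 kJ, non-spontaneous


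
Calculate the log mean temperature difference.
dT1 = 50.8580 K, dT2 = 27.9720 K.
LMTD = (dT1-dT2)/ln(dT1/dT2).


dT1/dT2 = 1.8182
ln(dT1/dT2) = 0.5978
LMTD = 22.8860 / 0.5978 = 38.2816 K

38.2816 K


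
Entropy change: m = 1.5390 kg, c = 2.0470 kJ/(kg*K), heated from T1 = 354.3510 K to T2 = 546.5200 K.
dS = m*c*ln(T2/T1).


T2/T1 = 1.5423
ln(T2/T1) = 0.4333
dS = 1.5390 * 2.0470 * 0.4333 = 1.3650 kJ/K

1.3650 kJ/K


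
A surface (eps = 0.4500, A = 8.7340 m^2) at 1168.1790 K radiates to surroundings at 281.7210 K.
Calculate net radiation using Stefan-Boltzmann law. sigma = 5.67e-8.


T^4 = 1.8622e+12
Tsurr^4 = 6.2991e+09
Q = 0.4500 * 5.67e-8 * 8.7340 * 1.8559e+12 = 413594.5841 W

413594.5841 W


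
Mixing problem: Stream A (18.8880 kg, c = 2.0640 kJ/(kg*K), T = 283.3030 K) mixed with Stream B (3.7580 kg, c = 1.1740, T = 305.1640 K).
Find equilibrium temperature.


num = 12390.8705
den = 43.3967
Tf = 285.5255 K

285.5255 K


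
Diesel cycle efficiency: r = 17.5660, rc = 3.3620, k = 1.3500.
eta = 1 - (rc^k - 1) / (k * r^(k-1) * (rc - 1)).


r^(k-1) = 2.7267
rc^k = 5.1393
eta = 0.5239 = 52.3918%

52.3918%


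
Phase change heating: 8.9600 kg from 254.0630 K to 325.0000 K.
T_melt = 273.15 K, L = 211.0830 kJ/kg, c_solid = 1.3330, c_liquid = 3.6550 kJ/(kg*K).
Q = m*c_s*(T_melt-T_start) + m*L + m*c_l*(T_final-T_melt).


Q1 (sensible, solid) = 8.9600 * 1.3330 * 19.0870 = 227.9690 kJ
Q2 (latent) = 8.9600 * 211.0830 = 1891.3037 kJ
Q3 (sensible, liquid) = 8.9600 * 3.6550 * 51.8500 = 1698.0253 kJ
Q_total = 3817.2980 kJ

3817.2980 kJ


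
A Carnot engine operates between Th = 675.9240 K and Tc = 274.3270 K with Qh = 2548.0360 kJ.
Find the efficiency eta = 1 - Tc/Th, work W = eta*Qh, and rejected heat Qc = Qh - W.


eta = 1 - 274.3270/675.9240 = 0.5941
W = 0.5941 * 2548.0360 = 1513.9034 kJ
Qc = 2548.0360 - 1513.9034 = 1034.1326 kJ

eta = 59.4145%, W = 1513.9034 kJ, Qc = 1034.1326 kJ


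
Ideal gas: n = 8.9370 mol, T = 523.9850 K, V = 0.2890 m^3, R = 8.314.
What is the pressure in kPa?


P = nRT/V = 8.9370 * 8.314 * 523.9850 / 0.2890
= 38933.2477 / 0.2890 = 134717.1201 Pa = 134.7171 kPa

134.7171 kPa


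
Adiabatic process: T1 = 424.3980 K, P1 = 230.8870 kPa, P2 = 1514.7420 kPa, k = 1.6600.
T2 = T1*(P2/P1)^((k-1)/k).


(k-1)/k = 0.3976
(P2/P1)^exp = 2.1126
T2 = 424.3980 * 2.1126 = 896.5623 K

896.5623 K


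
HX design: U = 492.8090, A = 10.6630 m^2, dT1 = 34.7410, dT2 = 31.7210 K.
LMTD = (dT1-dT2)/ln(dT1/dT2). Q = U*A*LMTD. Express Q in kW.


LMTD = 33.2081 K
Q = 492.8090 * 10.6630 * 33.2081 = 174502.7517 W = 174.5028 kW

174.5028 kW


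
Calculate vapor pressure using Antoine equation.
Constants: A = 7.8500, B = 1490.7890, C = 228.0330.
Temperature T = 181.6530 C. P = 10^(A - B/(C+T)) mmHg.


C+T = 409.6860
B/(C+T) = 3.6389
log10(P) = 7.8500 - 3.6389 = 4.2111
P = 10^4.2111 = 16260.8198 mmHg

16260.8198 mmHg


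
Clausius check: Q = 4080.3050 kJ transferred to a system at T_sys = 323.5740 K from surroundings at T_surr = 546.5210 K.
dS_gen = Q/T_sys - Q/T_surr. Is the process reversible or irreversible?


dS_sys = 4080.3050/323.5740 = 12.6101 kJ/K
dS_surr = -4080.3050/546.5210 = -7.4660 kJ/K
dS_gen = 12.6101 - 7.4660 = 5.1442 kJ/K (irreversible)

dS_gen = 5.1442 kJ/K, irreversible


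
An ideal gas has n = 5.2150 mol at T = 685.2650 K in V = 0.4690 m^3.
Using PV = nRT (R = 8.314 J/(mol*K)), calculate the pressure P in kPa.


P = nRT/V = 5.2150 * 8.314 * 685.2650 / 0.4690
= 29711.3841 / 0.4690 = 63350.4991 Pa = 63.3505 kPa

63.3505 kPa


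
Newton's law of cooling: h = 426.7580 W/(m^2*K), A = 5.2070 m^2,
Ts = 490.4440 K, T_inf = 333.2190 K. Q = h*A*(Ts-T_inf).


dT = 157.2250 K
Q = 426.7580 * 5.2070 * 157.2250 = 349374.2172 W

349374.2172 W


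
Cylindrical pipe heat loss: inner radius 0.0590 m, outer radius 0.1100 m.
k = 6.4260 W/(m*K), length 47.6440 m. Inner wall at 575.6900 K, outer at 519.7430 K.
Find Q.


dT = 55.9470 K
ln(ro/ri) = 0.6229
Q = 2*pi*6.4260*47.6440*55.9470 / 0.6229 = 172765.6322 W

172765.6322 W


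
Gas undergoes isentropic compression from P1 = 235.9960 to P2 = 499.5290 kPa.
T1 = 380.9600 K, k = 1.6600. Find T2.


(k-1)/k = 0.3976
(P2/P1)^exp = 1.3473
T2 = 380.9600 * 1.3473 = 513.2832 K

513.2832 K


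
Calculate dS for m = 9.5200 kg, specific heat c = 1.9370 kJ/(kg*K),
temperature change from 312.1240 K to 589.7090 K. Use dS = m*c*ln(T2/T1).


T2/T1 = 1.8893
ln(T2/T1) = 0.6362
dS = 9.5200 * 1.9370 * 0.6362 = 11.7322 kJ/K

11.7322 kJ/K


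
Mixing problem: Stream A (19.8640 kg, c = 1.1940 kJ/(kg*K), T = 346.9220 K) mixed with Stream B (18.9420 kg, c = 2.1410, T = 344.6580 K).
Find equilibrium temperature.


num = 22205.7066
den = 64.2724
Tf = 345.4935 K

345.4935 K


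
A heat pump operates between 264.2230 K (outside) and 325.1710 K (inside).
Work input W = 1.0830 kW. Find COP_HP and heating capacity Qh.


COP = 325.1710 / 60.9480 = 5.3352
Qh = 5.3352 * 1.0830 = 5.7780 kW

COP = 5.3352, Qh = 5.7780 kW


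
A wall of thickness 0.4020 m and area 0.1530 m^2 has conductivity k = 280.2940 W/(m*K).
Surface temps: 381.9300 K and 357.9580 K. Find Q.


dT = 23.9720 K
Q = 280.2940 * 0.1530 * 23.9720 / 0.4020 = 2557.3104 W

2557.3104 W


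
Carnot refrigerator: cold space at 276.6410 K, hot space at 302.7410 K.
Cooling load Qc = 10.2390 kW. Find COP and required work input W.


COP = 276.6410 / 26.1000 = 10.5993
W = 10.2390 / 10.5993 = 0.9660 kW

COP = 10.5993, W = 0.9660 kW


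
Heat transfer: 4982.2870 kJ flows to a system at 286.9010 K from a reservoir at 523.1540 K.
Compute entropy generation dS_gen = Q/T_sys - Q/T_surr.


dS_sys = 4982.2870/286.9010 = 17.3659 kJ/K
dS_surr = -4982.2870/523.1540 = -9.5236 kJ/K
dS_gen = 17.3659 - 9.5236 = 7.8423 kJ/K (irreversible)

dS_gen = 7.8423 kJ/K, irreversible


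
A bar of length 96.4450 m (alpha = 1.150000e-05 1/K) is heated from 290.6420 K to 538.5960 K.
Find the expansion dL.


dT = 247.9540 K
dL = 1.150000e-05 * 96.4450 * 247.9540 = 0.275010 m
L_final = 96.720010 m

dL = 0.275010 m


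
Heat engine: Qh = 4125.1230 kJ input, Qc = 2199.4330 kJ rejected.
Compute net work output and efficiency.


W = 4125.1230 - 2199.4330 = 1925.6900 kJ
eta = 1925.6900 / 4125.1230 = 0.4668 = 46.6820%

W = 1925.6900 kJ, eta = 46.6820%


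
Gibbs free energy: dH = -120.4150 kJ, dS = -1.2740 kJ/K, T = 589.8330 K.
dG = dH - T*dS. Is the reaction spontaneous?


T*dS = 589.8330 * -1.2740 = -751.4472 kJ
dG = -120.4150 + 751.4472 = 631.0322 kJ (non-spontaneous)

dG = 631.0322 kJ, non-spontaneous


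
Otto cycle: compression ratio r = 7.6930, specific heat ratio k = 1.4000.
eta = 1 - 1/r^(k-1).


r^(k-1) = 2.2617
eta = 1 - 1/2.2617 = 0.5579 = 55.7858%

55.7858%


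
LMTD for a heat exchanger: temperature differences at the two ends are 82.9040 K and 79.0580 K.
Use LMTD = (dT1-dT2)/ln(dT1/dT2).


dT1/dT2 = 1.0486
ln(dT1/dT2) = 0.0475
LMTD = 3.8460 / 0.0475 = 80.9658 K

80.9658 K


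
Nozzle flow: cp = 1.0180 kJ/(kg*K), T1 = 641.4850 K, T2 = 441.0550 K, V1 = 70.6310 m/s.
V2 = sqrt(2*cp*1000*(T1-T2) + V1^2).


dT = 200.4300 K
2*cp*1000*dT = 408075.4800
V1^2 = 4988.7382
V2 = sqrt(413064.2182) = 642.7007 m/s

642.7007 m/s


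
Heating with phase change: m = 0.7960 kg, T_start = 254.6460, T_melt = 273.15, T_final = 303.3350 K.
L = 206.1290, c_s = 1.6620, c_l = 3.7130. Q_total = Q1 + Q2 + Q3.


Q1 (sensible, solid) = 0.7960 * 1.6620 * 18.5040 = 24.4799 kJ
Q2 (latent) = 0.7960 * 206.1290 = 164.0787 kJ
Q3 (sensible, liquid) = 0.7960 * 3.7130 * 30.1850 = 89.2132 kJ
Q_total = 277.7718 kJ

277.7718 kJ


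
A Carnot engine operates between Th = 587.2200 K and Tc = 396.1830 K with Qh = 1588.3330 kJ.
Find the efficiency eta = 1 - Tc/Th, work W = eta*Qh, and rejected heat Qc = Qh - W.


eta = 1 - 396.1830/587.2200 = 0.3253
W = 0.3253 * 1588.3330 = 516.7235 kJ
Qc = 1588.3330 - 516.7235 = 1071.6095 kJ

eta = 32.5324%, W = 516.7235 kJ, Qc = 1071.6095 kJ


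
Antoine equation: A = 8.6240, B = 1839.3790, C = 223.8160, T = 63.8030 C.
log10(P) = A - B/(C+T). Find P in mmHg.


C+T = 287.6190
B/(C+T) = 6.3952
log10(P) = 8.6240 - 6.3952 = 2.2288
P = 10^2.2288 = 169.3585 mmHg

169.3585 mmHg


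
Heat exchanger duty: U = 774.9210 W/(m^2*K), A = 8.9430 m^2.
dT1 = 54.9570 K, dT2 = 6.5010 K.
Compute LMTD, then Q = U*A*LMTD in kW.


LMTD = 22.7003 K
Q = 774.9210 * 8.9430 * 22.7003 = 157315.9378 W = 157.3159 kW

157.3159 kW


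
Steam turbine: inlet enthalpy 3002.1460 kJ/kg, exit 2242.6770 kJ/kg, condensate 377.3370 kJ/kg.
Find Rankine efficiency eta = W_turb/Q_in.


W = 759.4690 kJ/kg
Q_in = 2624.8090 kJ/kg
eta = 0.2893 = 28.9343%

eta = 28.9343%


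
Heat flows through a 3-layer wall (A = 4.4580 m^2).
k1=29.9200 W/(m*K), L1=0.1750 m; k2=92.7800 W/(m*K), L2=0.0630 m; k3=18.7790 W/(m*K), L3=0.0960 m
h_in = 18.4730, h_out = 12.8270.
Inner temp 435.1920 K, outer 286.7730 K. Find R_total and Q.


R_conv_in = 1/(18.4730*4.4580) = 0.0121
R_1 = 0.1750/(29.9200*4.4580) = 0.0013
R_2 = 0.0630/(92.7800*4.4580) = 0.0002
R_3 = 0.0960/(18.7790*4.4580) = 0.0011
R_conv_out = 1/(12.8270*4.4580) = 0.0175
R_total = 0.0322 K/W
Q = 148.4190 / 0.0322 = 4603.3191 W

R_total = 0.0322 K/W, Q = 4603.3191 W


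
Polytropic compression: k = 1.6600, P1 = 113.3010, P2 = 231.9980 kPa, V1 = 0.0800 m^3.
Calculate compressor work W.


(k-1)/k = 0.3976
(P2/P1)^exp = 1.3297
W = 2.5152 * 113.3010 * 0.0800 * (1.3297 - 1) = 7.5161 kJ

7.5161 kJ


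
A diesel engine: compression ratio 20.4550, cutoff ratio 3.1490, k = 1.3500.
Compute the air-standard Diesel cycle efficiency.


r^(k-1) = 2.8759
rc^k = 4.7047
eta = 0.5560 = 55.5978%

55.5978%


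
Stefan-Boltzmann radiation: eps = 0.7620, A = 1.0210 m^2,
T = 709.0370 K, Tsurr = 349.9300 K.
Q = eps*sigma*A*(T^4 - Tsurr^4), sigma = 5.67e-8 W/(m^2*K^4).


T^4 = 2.5274e+11
Tsurr^4 = 1.4994e+10
Q = 0.7620 * 5.67e-8 * 1.0210 * 2.3775e+11 = 10487.6516 W

10487.6516 W


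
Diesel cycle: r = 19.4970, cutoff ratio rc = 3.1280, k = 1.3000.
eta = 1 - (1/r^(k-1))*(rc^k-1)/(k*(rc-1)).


r^(k-1) = 2.4378
rc^k = 4.4040
eta = 0.4952 = 49.5242%

49.5242%


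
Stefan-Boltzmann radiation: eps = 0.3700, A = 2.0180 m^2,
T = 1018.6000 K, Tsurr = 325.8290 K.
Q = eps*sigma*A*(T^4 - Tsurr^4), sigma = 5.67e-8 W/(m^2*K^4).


T^4 = 1.0765e+12
Tsurr^4 = 1.1271e+10
Q = 0.3700 * 5.67e-8 * 2.0180 * 1.0652e+12 = 45097.2047 W

45097.2047 W


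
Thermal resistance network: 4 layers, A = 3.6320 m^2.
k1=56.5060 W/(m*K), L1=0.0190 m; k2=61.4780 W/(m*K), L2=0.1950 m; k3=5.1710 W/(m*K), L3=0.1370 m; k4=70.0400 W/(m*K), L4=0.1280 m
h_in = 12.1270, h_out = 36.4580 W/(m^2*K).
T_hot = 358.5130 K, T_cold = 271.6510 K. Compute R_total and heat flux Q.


R_conv_in = 1/(12.1270*3.6320) = 0.0227
R_1 = 0.0190/(56.5060*3.6320) = 9.2579e-05
R_2 = 0.1950/(61.4780*3.6320) = 0.0009
R_3 = 0.1370/(5.1710*3.6320) = 0.0073
R_4 = 0.1280/(70.0400*3.6320) = 0.0005
R_conv_out = 1/(36.4580*3.6320) = 0.0076
R_total = 0.0390 K/W
Q = 86.8620 / 0.0390 = 2226.1150 W

R_total = 0.0390 K/W, Q = 2226.1150 W


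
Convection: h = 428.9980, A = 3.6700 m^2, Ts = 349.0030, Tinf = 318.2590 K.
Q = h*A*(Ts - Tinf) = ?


dT = 30.7440 K
Q = 428.9980 * 3.6700 * 30.7440 = 48404.0503 W

48404.0503 W


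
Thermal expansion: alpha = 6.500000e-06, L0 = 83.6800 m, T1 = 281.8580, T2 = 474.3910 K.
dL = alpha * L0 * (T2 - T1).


dT = 192.5330 K
dL = 6.500000e-06 * 83.6800 * 192.5330 = 0.104723 m
L_final = 83.784723 m

dL = 0.104723 m


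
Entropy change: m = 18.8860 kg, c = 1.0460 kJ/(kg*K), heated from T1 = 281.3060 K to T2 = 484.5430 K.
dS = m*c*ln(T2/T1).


T2/T1 = 1.7225
ln(T2/T1) = 0.5438
dS = 18.8860 * 1.0460 * 0.5438 = 10.7419 kJ/K

10.7419 kJ/K


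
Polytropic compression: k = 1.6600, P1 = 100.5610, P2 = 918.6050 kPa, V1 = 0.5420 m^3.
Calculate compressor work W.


(k-1)/k = 0.3976
(P2/P1)^exp = 2.4097
W = 2.5152 * 100.5610 * 0.5420 * (2.4097 - 1) = 193.2514 kJ

193.2514 kJ


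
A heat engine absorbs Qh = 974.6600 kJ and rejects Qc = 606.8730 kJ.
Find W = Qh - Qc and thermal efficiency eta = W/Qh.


W = 974.6600 - 606.8730 = 367.7870 kJ
eta = 367.7870 / 974.6600 = 0.3773 = 37.7349%

W = 367.7870 kJ, eta = 37.7349%


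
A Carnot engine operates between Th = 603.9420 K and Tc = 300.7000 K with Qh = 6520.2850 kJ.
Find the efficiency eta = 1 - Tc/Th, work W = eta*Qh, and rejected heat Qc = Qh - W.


eta = 1 - 300.7000/603.9420 = 0.5021
W = 0.5021 * 6520.2850 = 3273.8645 kJ
Qc = 6520.2850 - 3273.8645 = 3246.4205 kJ

eta = 50.2105%, W = 3273.8645 kJ, Qc = 3246.4205 kJ


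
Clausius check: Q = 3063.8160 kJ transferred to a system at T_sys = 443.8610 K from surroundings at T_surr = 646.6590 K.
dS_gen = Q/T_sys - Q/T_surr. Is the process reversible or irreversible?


dS_sys = 3063.8160/443.8610 = 6.9026 kJ/K
dS_surr = -3063.8160/646.6590 = -4.7379 kJ/K
dS_gen = 6.9026 - 4.7379 = 2.1647 kJ/K (irreversible)

dS_gen = 2.1647 kJ/K, irreversible


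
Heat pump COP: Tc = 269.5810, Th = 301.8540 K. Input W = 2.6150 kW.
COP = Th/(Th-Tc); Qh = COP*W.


COP = 301.8540 / 32.2730 = 9.3531
Qh = 9.3531 * 2.6150 = 24.4585 kW

COP = 9.3531, Qh = 24.4585 kW


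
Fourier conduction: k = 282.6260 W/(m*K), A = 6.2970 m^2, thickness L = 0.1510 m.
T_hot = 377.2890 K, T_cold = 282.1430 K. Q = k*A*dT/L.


dT = 95.1460 K
Q = 282.6260 * 6.2970 * 95.1460 / 0.1510 = 1121397.0079 W

1121397.0079 W


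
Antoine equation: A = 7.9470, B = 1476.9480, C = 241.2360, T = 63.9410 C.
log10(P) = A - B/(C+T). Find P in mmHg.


C+T = 305.1770
B/(C+T) = 4.8396
log10(P) = 7.9470 - 4.8396 = 3.1074
P = 10^3.1074 = 1280.4308 mmHg

1280.4308 mmHg


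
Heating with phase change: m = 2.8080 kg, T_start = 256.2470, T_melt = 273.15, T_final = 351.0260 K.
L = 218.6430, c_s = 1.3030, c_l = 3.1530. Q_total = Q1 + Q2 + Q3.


Q1 (sensible, solid) = 2.8080 * 1.3030 * 16.9030 = 61.8451 kJ
Q2 (latent) = 2.8080 * 218.6430 = 613.9495 kJ
Q3 (sensible, liquid) = 2.8080 * 3.1530 * 77.8760 = 689.4848 kJ
Q_total = 1365.2795 kJ

1365.2795 kJ


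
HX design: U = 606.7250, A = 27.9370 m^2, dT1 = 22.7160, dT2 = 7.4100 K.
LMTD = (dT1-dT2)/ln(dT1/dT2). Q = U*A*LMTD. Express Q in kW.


LMTD = 13.6632 K
Q = 606.7250 * 27.9370 * 13.6632 = 231591.5167 W = 231.5915 kW

231.5915 kW


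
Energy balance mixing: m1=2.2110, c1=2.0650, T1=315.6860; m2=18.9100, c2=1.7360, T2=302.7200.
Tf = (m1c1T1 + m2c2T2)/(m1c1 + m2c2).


num = 11378.9518
den = 37.3935
Tf = 304.3031 K

304.3031 K


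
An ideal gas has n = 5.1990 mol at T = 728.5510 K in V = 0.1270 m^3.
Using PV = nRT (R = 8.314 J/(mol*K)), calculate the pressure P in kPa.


P = nRT/V = 5.1990 * 8.314 * 728.5510 / 0.1270
= 31491.2425 / 0.1270 = 247962.5394 Pa = 247.9625 kPa

247.9625 kPa


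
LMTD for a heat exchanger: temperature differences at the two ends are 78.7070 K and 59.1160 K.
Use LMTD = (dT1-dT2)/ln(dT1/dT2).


dT1/dT2 = 1.3314
ln(dT1/dT2) = 0.2862
LMTD = 19.5910 / 0.2862 = 68.4448 K

68.4448 K


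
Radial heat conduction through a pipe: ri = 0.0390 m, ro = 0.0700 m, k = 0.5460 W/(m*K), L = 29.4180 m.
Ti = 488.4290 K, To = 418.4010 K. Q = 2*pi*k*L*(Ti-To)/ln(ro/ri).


dT = 70.0280 K
ln(ro/ri) = 0.5849
Q = 2*pi*0.5460*29.4180*70.0280 / 0.5849 = 12082.3333 W

12082.3333 W


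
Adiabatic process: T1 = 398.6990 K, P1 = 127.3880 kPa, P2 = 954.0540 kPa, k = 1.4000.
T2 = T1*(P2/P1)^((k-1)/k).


(k-1)/k = 0.2857
(P2/P1)^exp = 1.7776
T2 = 398.6990 * 1.7776 = 708.7391 K

708.7391 K


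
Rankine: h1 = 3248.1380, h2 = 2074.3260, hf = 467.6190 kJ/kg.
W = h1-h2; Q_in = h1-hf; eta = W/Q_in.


W = 1173.8120 kJ/kg
Q_in = 2780.5190 kJ/kg
eta = 0.4222 = 42.2156%

eta = 42.2156%


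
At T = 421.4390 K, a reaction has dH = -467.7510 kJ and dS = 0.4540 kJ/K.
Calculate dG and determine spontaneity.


T*dS = 421.4390 * 0.4540 = 191.3333 kJ
dG = -467.7510 - 191.3333 = -659.0843 kJ (spontaneous)

dG = -659.0843 kJ, spontaneous


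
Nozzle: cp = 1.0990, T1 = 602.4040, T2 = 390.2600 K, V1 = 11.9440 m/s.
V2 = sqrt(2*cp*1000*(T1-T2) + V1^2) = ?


dT = 212.1440 K
2*cp*1000*dT = 466292.5120
V1^2 = 142.6591
V2 = sqrt(466435.1711) = 682.9606 m/s

682.9606 m/s


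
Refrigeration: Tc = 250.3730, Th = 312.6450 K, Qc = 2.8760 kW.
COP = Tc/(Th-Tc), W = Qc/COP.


COP = 250.3730 / 62.2720 = 4.0206
W = 2.8760 / 4.0206 = 0.7153 kW

COP = 4.0206, W = 0.7153 kW


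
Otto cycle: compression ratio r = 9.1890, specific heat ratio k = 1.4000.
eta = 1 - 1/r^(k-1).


r^(k-1) = 2.4283
eta = 1 - 1/2.4283 = 0.5882 = 58.8194%

58.8194%


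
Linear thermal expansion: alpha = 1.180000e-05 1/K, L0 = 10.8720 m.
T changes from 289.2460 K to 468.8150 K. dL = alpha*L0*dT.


dT = 179.5690 K
dL = 1.180000e-05 * 10.8720 * 179.5690 = 0.023037 m
L_final = 10.895037 m

dL = 0.023037 m


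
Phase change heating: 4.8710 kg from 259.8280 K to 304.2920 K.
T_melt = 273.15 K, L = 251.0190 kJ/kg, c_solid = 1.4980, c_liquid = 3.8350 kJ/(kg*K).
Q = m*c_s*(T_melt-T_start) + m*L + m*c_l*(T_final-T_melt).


Q1 (sensible, solid) = 4.8710 * 1.4980 * 13.3220 = 97.2074 kJ
Q2 (latent) = 4.8710 * 251.0190 = 1222.7135 kJ
Q3 (sensible, liquid) = 4.8710 * 3.8350 * 31.1420 = 581.7414 kJ
Q_total = 1901.6624 kJ

1901.6624 kJ


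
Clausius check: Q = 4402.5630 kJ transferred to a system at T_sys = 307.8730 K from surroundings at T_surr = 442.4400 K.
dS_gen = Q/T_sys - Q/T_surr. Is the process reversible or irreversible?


dS_sys = 4402.5630/307.8730 = 14.2999 kJ/K
dS_surr = -4402.5630/442.4400 = -9.9506 kJ/K
dS_gen = 14.2999 - 9.9506 = 4.3493 kJ/K (irreversible)

dS_gen = 4.3493 kJ/K, irreversible


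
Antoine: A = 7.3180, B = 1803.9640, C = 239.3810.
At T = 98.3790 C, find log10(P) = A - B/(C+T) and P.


C+T = 337.7600
B/(C+T) = 5.3410
log10(P) = 7.3180 - 5.3410 = 1.9770
P = 10^1.9770 = 94.8497 mmHg

94.8497 mmHg


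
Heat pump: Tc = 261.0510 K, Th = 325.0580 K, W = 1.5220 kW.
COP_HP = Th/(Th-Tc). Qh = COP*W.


COP = 325.0580 / 64.0070 = 5.0785
Qh = 5.0785 * 1.5220 = 7.7294 kW

COP = 5.0785, Qh = 7.7294 kW


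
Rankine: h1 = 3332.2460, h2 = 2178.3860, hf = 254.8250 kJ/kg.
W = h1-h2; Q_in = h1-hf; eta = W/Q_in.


W = 1153.8600 kJ/kg
Q_in = 3077.4210 kJ/kg
eta = 0.3749 = 37.4944%

eta = 37.4944%


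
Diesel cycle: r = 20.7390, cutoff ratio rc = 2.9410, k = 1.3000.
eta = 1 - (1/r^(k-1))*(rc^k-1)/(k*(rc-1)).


r^(k-1) = 2.4833
rc^k = 4.0648
eta = 0.5109 = 51.0894%

51.0894%


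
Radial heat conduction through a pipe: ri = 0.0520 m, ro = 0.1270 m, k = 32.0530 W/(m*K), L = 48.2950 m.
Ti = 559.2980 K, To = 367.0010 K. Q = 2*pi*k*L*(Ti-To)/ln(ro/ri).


dT = 192.2970 K
ln(ro/ri) = 0.8929
Q = 2*pi*32.0530*48.2950*192.2970 / 0.8929 = 2094591.3959 W

2094591.3959 W


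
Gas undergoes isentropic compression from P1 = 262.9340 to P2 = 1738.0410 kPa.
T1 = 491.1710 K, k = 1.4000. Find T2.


(k-1)/k = 0.2857
(P2/P1)^exp = 1.7153
T2 = 491.1710 * 1.7153 = 842.5183 K

842.5183 K


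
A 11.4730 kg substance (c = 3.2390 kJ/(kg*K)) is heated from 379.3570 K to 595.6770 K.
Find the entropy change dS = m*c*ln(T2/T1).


T2/T1 = 1.5702
ln(T2/T1) = 0.4512
dS = 11.4730 * 3.2390 * 0.4512 = 16.7678 kJ/K

16.7678 kJ/K


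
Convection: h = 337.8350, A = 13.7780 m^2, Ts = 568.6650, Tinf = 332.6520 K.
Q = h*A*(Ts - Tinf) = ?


dT = 236.0130 K
Q = 337.8350 * 13.7780 * 236.0130 = 1098567.4997 W

1098567.4997 W


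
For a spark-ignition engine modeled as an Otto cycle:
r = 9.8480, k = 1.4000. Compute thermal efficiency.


r^(k-1) = 2.4965
eta = 1 - 1/2.4965 = 0.5994 = 59.9446%

59.9446%


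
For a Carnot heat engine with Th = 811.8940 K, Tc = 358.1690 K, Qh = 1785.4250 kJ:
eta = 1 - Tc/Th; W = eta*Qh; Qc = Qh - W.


eta = 1 - 358.1690/811.8940 = 0.5588
W = 0.5588 * 1785.4250 = 997.7804 kJ
Qc = 1785.4250 - 997.7804 = 787.6446 kJ

eta = 55.8848%, W = 997.7804 kJ, Qc = 787.6446 kJ


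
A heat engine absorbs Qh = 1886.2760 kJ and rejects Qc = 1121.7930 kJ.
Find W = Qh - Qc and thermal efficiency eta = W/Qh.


W = 1886.2760 - 1121.7930 = 764.4830 kJ
eta = 764.4830 / 1886.2760 = 0.4053 = 40.5287%

W = 764.4830 kJ, eta = 40.5287%


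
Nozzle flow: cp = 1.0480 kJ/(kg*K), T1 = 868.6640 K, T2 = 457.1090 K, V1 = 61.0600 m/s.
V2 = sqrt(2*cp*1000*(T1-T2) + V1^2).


dT = 411.5550 K
2*cp*1000*dT = 862619.2800
V1^2 = 3728.3236
V2 = sqrt(866347.6036) = 930.7780 m/s

930.7780 m/s


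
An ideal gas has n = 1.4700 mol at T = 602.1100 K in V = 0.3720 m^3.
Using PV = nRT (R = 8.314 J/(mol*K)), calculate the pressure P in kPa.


P = nRT/V = 1.4700 * 8.314 * 602.1100 / 0.3720
= 7358.7355 / 0.3720 = 19781.5471 Pa = 19.7815 kPa

19.7815 kPa


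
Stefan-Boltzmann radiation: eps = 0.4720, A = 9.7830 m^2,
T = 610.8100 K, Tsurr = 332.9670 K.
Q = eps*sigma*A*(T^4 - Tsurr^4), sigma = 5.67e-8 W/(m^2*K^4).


T^4 = 1.3920e+11
Tsurr^4 = 1.2291e+10
Q = 0.4720 * 5.67e-8 * 9.7830 * 1.2690e+11 = 33225.5157 W

33225.5157 W


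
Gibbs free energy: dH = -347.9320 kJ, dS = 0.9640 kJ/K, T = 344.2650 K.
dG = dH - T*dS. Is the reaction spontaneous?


T*dS = 344.2650 * 0.9640 = 331.8715 kJ
dG = -347.9320 - 331.8715 = -679.8035 kJ (spontaneous)

dG = -679.8035 kJ, spontaneous


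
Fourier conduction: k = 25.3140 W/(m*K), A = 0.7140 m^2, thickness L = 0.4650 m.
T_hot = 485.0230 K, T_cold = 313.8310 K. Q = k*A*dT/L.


dT = 171.1920 K
Q = 25.3140 * 0.7140 * 171.1920 / 0.4650 = 6654.1027 W

6654.1027 W


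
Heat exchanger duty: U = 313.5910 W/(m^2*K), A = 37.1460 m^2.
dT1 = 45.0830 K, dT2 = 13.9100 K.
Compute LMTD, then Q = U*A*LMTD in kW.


LMTD = 26.5100 K
Q = 313.5910 * 37.1460 * 26.5100 = 308805.3934 W = 308.8054 kW

308.8054 kW


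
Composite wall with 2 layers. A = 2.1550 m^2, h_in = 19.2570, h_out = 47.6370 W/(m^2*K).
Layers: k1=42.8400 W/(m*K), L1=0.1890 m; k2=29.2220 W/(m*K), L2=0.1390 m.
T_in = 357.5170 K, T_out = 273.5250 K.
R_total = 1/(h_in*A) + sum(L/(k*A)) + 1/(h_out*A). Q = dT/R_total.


R_conv_in = 1/(19.2570*2.1550) = 0.0241
R_1 = 0.1890/(42.8400*2.1550) = 0.0020
R_2 = 0.1390/(29.2220*2.1550) = 0.0022
R_conv_out = 1/(47.6370*2.1550) = 0.0097
R_total = 0.0381 K/W
Q = 83.9920 / 0.0381 = 2204.9385 W

R_total = 0.0381 K/W, Q = 2204.9385 W


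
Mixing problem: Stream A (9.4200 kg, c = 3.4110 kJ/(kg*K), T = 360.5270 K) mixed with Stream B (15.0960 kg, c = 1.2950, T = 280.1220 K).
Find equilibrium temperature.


num = 17060.5112
den = 51.6809
Tf = 330.1122 K

330.1122 K


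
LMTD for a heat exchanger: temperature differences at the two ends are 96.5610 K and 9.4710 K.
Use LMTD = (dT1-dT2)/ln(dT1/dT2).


dT1/dT2 = 10.1954
ln(dT1/dT2) = 2.3219
LMTD = 87.0900 / 2.3219 = 37.5074 K

37.5074 K


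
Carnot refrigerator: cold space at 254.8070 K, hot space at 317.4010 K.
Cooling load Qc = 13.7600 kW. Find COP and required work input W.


COP = 254.8070 / 62.5940 = 4.0708
W = 13.7600 / 4.0708 = 3.3802 kW

COP = 4.0708, W = 3.3802 kW


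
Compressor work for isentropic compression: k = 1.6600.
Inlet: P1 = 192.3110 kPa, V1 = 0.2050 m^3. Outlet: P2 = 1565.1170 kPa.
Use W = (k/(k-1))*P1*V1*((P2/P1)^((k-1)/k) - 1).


(k-1)/k = 0.3976
(P2/P1)^exp = 2.3016
W = 2.5152 * 192.3110 * 0.2050 * (2.3016 - 1) = 129.0588 kJ

129.0588 kJ


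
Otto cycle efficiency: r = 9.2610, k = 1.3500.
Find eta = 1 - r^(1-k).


r^(k-1) = 2.1794
eta = 1 - 1/2.1794 = 0.5412 = 54.1151%

54.1151%


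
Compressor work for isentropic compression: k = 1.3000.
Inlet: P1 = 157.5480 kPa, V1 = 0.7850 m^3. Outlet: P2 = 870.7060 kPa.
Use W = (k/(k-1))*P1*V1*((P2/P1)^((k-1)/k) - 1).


(k-1)/k = 0.2308
(P2/P1)^exp = 1.4837
W = 4.3333 * 157.5480 * 0.7850 * (1.4837 - 1) = 259.2099 kJ

259.2099 kJ


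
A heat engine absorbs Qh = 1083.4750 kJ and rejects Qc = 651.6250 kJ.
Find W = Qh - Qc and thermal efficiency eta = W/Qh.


W = 1083.4750 - 651.6250 = 431.8500 kJ
eta = 431.8500 / 1083.4750 = 0.3986 = 39.8579%

W = 431.8500 kJ, eta = 39.8579%


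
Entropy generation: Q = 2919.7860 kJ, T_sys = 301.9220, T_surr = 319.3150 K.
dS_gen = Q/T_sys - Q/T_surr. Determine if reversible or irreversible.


dS_sys = 2919.7860/301.9220 = 9.6707 kJ/K
dS_surr = -2919.7860/319.3150 = -9.1439 kJ/K
dS_gen = 9.6707 - 9.1439 = 0.5268 kJ/K (irreversible)

dS_gen = 0.5268 kJ/K, irreversible


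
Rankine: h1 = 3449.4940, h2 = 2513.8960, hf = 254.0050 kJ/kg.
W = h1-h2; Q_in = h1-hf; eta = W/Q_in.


W = 935.5980 kJ/kg
Q_in = 3195.4890 kJ/kg
eta = 0.2928 = 29.2787%

eta = 29.2787%


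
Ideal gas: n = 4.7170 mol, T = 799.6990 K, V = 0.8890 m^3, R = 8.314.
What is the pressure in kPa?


P = nRT/V = 4.7170 * 8.314 * 799.6990 / 0.8890
= 31361.9060 / 0.8890 = 35277.7346 Pa = 35.2777 kPa

35.2777 kPa


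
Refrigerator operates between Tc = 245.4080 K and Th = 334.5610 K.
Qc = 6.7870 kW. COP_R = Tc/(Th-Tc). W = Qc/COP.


COP = 245.4080 / 89.1530 = 2.7527
W = 6.7870 / 2.7527 = 2.4656 kW

COP = 2.7527, W = 2.4656 kW


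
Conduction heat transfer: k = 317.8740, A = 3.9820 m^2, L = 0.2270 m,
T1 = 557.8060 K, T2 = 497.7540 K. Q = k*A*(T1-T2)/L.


dT = 60.0520 K
Q = 317.8740 * 3.9820 * 60.0520 / 0.2270 = 334855.8429 W

334855.8429 W


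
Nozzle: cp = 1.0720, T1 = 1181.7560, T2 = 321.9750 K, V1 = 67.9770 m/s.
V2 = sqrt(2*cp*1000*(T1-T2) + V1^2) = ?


dT = 859.7810 K
2*cp*1000*dT = 1843370.4640
V1^2 = 4620.8725
V2 = sqrt(1847991.3365) = 1359.4085 m/s

1359.4085 m/s


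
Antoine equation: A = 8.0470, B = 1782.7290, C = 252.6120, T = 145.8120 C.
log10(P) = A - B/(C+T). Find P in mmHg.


C+T = 398.4240
B/(C+T) = 4.4745
log10(P) = 8.0470 - 4.4745 = 3.5725
P = 10^3.5725 = 3737.2157 mmHg

3737.2157 mmHg


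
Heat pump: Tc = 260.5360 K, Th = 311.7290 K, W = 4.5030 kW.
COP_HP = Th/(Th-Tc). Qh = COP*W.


COP = 311.7290 / 51.1930 = 6.0893
Qh = 6.0893 * 4.5030 = 27.4201 kW

COP = 6.0893, Qh = 27.4201 kW


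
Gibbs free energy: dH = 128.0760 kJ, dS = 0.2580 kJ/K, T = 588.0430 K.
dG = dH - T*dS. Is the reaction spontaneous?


T*dS = 588.0430 * 0.2580 = 151.7151 kJ
dG = 128.0760 - 151.7151 = -23.6391 kJ (spontaneous)

dG = -23.6391 kJ, spontaneous


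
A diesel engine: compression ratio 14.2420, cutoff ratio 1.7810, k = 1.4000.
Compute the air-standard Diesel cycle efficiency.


r^(k-1) = 2.8935
rc^k = 2.2435
eta = 0.6070 = 60.6953%

60.6953%


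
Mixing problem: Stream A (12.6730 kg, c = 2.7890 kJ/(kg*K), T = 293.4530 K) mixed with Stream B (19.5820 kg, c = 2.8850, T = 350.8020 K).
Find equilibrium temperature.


num = 30190.3281
den = 91.8391
Tf = 328.7308 K

328.7308 K


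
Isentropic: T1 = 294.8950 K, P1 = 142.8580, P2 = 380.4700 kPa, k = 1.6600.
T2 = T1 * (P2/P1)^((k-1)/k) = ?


(k-1)/k = 0.3976
(P2/P1)^exp = 1.4762
T2 = 294.8950 * 1.4762 = 435.3200 K

435.3200 K


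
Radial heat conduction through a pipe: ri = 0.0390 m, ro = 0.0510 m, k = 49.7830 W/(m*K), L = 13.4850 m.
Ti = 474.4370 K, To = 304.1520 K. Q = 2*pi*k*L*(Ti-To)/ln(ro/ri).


dT = 170.2850 K
ln(ro/ri) = 0.2683
Q = 2*pi*49.7830*13.4850*170.2850 / 0.2683 = 2677477.9498 W

2677477.9498 W


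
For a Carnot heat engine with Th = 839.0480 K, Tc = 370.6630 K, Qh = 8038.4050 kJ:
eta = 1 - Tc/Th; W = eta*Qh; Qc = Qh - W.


eta = 1 - 370.6630/839.0480 = 0.5582
W = 0.5582 * 8038.4050 = 4487.3098 kJ
Qc = 8038.4050 - 4487.3098 = 3551.0952 kJ

eta = 55.8234%, W = 4487.3098 kJ, Qc = 3551.0952 kJ


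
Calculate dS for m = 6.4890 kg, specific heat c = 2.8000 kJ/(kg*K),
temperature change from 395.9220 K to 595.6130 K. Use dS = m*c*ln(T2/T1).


T2/T1 = 1.5044
ln(T2/T1) = 0.4084
dS = 6.4890 * 2.8000 * 0.4084 = 7.4198 kJ/K

7.4198 kJ/K


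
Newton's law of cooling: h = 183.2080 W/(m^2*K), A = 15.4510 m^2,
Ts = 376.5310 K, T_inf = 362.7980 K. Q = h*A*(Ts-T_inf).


dT = 13.7330 K
Q = 183.2080 * 15.4510 * 13.7330 = 38874.6459 W

38874.6459 W


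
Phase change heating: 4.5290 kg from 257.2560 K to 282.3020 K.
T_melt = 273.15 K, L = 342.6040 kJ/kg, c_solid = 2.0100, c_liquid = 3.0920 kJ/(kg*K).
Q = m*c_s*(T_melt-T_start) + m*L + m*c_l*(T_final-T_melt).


Q1 (sensible, solid) = 4.5290 * 2.0100 * 15.8940 = 144.6877 kJ
Q2 (latent) = 4.5290 * 342.6040 = 1551.6535 kJ
Q3 (sensible, liquid) = 4.5290 * 3.0920 * 9.1520 = 128.1616 kJ
Q_total = 1824.5028 kJ

1824.5028 kJ


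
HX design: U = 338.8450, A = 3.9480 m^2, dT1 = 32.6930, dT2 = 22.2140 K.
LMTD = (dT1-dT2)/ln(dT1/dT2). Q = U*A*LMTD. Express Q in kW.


LMTD = 27.1169 K
Q = 338.8450 * 3.9480 * 27.1169 = 36275.8786 W = 36.2759 kW

36.2759 kW


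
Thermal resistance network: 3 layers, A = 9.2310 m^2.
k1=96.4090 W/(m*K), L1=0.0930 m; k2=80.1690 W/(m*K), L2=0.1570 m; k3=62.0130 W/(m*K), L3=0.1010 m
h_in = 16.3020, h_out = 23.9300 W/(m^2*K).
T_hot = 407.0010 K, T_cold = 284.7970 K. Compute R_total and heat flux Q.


R_conv_in = 1/(16.3020*9.2310) = 0.0066
R_1 = 0.0930/(96.4090*9.2310) = 0.0001
R_2 = 0.1570/(80.1690*9.2310) = 0.0002
R_3 = 0.1010/(62.0130*9.2310) = 0.0002
R_conv_out = 1/(23.9300*9.2310) = 0.0045
R_total = 0.0117 K/W
Q = 122.2040 / 0.0117 = 10475.8532 W

R_total = 0.0117 K/W, Q = 10475.8532 W


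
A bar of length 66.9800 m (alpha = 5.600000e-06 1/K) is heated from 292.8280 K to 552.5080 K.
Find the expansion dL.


dT = 259.6800 K
dL = 5.600000e-06 * 66.9800 * 259.6800 = 0.097403 m
L_final = 67.077403 m

dL = 0.097403 m


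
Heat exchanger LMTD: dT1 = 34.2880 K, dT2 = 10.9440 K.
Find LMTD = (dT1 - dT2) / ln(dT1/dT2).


dT1/dT2 = 3.1330
ln(dT1/dT2) = 1.1420
LMTD = 23.3440 / 1.1420 = 20.4413 K

20.4413 K


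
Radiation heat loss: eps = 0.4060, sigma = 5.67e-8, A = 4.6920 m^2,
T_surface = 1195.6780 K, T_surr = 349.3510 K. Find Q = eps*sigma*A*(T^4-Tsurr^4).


T^4 = 2.0439e+12
Tsurr^4 = 1.4895e+10
Q = 0.4060 * 5.67e-8 * 4.6920 * 2.0290e+12 = 219153.0145 W

219153.0145 W


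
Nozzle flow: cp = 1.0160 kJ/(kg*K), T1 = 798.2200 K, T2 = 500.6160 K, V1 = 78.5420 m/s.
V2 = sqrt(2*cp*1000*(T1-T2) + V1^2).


dT = 297.6040 K
2*cp*1000*dT = 604731.3280
V1^2 = 6168.8458
V2 = sqrt(610900.1738) = 781.6010 m/s

781.6010 m/s


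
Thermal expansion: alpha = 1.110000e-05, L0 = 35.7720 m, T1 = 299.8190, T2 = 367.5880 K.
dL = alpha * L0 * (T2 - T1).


dT = 67.7690 K
dL = 1.110000e-05 * 35.7720 * 67.7690 = 0.026909 m
L_final = 35.798909 m

dL = 0.026909 m


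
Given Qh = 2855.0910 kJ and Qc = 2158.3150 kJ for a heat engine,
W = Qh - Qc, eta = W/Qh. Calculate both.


W = 2855.0910 - 2158.3150 = 696.7760 kJ
eta = 696.7760 / 2855.0910 = 0.2440 = 24.4047%

W = 696.7760 kJ, eta = 24.4047%


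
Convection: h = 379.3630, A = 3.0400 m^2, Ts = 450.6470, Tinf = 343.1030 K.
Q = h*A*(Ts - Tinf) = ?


dT = 107.5440 K
Q = 379.3630 * 3.0400 * 107.5440 = 124026.5720 W

124026.5720 W


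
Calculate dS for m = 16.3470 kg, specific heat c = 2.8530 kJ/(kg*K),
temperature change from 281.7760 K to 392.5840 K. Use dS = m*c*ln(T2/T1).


T2/T1 = 1.3932
ln(T2/T1) = 0.3316
dS = 16.3470 * 2.8530 * 0.3316 = 15.4669 kJ/K

15.4669 kJ/K


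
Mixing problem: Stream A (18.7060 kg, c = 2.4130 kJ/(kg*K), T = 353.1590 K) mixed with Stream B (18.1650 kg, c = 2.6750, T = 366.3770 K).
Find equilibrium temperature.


num = 33743.5041
den = 93.7290
Tf = 360.0115 K

360.0115 K


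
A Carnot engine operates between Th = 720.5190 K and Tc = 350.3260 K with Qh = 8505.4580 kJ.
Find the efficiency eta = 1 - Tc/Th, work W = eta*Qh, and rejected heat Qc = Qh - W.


eta = 1 - 350.3260/720.5190 = 0.5138
W = 0.5138 * 8505.4580 = 4369.9903 kJ
Qc = 8505.4580 - 4369.9903 = 4135.4677 kJ

eta = 51.3787%, W = 4369.9903 kJ, Qc = 4135.4677 kJ


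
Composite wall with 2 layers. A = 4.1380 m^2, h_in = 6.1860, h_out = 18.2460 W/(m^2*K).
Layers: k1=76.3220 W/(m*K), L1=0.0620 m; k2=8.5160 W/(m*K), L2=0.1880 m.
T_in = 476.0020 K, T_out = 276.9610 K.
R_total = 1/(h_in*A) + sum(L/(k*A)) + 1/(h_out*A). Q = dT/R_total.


R_conv_in = 1/(6.1860*4.1380) = 0.0391
R_1 = 0.0620/(76.3220*4.1380) = 0.0002
R_2 = 0.1880/(8.5160*4.1380) = 0.0053
R_conv_out = 1/(18.2460*4.1380) = 0.0132
R_total = 0.0578 K/W
Q = 199.0410 / 0.0578 = 3441.1136 W

R_total = 0.0578 K/W, Q = 3441.1136 W


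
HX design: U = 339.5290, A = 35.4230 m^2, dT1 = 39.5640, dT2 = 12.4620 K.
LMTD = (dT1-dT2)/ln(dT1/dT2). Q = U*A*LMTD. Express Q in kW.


LMTD = 23.4601 K
Q = 339.5290 * 35.4230 * 23.4601 = 282158.4044 W = 282.1584 kW

282.1584 kW
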